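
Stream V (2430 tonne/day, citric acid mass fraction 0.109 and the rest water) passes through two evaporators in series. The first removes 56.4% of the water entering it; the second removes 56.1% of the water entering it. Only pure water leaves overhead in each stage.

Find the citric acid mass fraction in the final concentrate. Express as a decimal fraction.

0.390

water in feed = 2430×0.891 = 2165.1 tonne/day.
After stage 1: water left = (1−0.564)×2165.1 = 944; stream total = 1208.9 tonne/day.
After stage 2: water left = (1−0.561)×944 = 414.41; final concentrate = 679.28 tonne/day.
citric acid fraction = 264.87/679.28 = 0.390.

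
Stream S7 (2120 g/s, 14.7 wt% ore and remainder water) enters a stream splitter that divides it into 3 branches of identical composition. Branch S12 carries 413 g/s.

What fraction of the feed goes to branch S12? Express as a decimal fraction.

Fraction to S12 = 413/2120 = 0.1948.

0.195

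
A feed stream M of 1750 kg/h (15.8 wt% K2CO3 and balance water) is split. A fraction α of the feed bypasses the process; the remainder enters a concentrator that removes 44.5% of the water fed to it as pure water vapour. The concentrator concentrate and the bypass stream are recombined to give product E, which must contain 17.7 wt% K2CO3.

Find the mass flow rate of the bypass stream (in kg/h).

All 1750×0.158 = 276.5 kg/h of K2CO3 reaches E, so E = 276.5/0.177 = 1562.1 kg/h and vapour = 187.85 kg/h.
The evaporator receives (1−α)·1750 of feed at 0.842 water and removes 0.445 of that water:
0.445×0.842×(1−α)×1750 = 187.85
(1−α) = 187.85/655.71 = 0.2865;  α = 0.7135.
Bypass flow = 0.7135×1750 = 1248.6 kg/h.

1249 kg/h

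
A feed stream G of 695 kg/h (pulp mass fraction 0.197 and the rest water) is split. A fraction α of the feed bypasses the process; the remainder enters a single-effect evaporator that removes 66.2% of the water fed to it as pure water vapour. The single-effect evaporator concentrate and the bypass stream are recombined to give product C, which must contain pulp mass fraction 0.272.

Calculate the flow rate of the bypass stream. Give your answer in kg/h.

334.5 kg/h

All 695×0.197 = 136.91 kg/h of pulp reaches C, so C = 136.91/0.272 = 503.36 kg/h and vapour = 191.64 kg/h.
The evaporator receives (1−α)·695 of feed at 0.803 water and removes 0.662 of that water:
0.662×0.803×(1−α)×695 = 191.64
(1−α) = 191.64/369.45 = 0.5187;  α = 0.4813.
Bypass flow = 0.4813×695 = 334.5 kg/h.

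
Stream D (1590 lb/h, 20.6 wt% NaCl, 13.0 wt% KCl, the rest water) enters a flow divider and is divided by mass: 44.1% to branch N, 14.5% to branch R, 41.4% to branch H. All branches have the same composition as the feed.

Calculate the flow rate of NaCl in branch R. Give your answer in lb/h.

Branch R total = 0.145×1590 = 230.55 lb/h.
NaCl in R = 0.206×230.55 = 47.493 lb/h.

47.49 lb/h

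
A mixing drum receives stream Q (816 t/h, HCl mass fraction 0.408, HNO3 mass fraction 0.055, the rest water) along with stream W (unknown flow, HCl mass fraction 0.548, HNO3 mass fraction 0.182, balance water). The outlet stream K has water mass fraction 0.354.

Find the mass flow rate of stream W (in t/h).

1778 t/h

Let W be the unknown flow. Total out = 816 + W.
water balance: 438.19 + 0.270·W = 0.354·(816 + W)
(0.270 − 0.354)·W = 0.354×816 − 438.19 = -149.33
W = -149.33 / -0.084 = 1777.7 t/h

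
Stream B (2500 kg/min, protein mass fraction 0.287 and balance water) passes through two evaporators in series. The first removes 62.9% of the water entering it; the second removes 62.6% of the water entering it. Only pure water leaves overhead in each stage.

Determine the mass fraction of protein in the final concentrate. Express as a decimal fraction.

0.744

water in feed = 2500×0.713 = 1782.5 kg/min.
After stage 1: water left = (1−0.629)×1782.5 = 661.31; stream total = 1378.8 kg/min.
After stage 2: water left = (1−0.626)×661.31 = 247.33; final concentrate = 964.83 kg/min.
protein fraction = 717.5/964.83 = 0.744.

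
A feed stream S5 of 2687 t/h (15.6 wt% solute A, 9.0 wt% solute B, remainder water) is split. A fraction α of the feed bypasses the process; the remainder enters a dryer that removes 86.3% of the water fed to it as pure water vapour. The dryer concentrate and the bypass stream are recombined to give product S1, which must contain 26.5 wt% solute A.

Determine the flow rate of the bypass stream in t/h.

All 2687×0.156 = 419.17 t/h of solute A reaches S1, so S1 = 419.17/0.265 = 1581.8 t/h and vapour = 1105.2 t/h.
The evaporator receives (1−α)·2687 of feed at 0.754 water and removes 0.863 of that water:
0.863×0.754×(1−α)×2687 = 1105.2
(1−α) = 1105.2/1748.4 = 0.6321;  α = 0.3679.
Bypass flow = 0.3679×2687 = 988.5 t/h.

988.5 t/h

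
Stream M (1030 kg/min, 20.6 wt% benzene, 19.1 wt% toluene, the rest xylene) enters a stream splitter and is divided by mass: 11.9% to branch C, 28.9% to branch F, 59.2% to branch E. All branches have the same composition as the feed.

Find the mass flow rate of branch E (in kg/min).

Branch E flow = 0.592×1030 = 609.76 kg/min.

609.8 kg/min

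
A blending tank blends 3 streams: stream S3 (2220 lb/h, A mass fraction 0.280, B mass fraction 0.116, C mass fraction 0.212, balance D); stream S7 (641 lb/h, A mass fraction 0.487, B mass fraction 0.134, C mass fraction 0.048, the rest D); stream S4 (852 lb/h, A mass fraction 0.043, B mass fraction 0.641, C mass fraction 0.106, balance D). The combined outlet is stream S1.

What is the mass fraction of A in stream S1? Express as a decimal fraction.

Total flow out = 2220 + 641 + 852 = 3713 lb/h.
A in = 2220×0.280 + 641×0.487 + 852×0.043 = 970.4 lb/h.
A mass fraction in S1 = 970.4/3713 = 0.261.

0.261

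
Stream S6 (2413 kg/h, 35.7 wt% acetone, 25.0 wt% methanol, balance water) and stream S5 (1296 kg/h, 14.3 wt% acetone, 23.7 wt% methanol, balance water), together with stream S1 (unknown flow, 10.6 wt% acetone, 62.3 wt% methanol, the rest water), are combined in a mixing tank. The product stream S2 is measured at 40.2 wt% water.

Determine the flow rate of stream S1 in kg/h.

1991 kg/h

Let S1 be the unknown flow. Total out = 3709 + S1.
water balance: 1751.8 + 0.271·S1 = 0.402·(3709 + S1)
(0.271 − 0.402)·S1 = 0.402×3709 − 1751.8 = -260.81
S1 = -260.81 / -0.131 = 1990.9 kg/h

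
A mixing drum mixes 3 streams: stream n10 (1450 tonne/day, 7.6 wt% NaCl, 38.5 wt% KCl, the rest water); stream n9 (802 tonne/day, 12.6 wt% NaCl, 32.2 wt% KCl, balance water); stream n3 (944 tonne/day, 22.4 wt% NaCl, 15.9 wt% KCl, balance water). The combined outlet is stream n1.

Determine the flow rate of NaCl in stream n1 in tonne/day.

422.7 tonne/day

NaCl out = NaCl in = 1450×0.076 + 802×0.126 + 944×0.224 = 422.71 tonne/day.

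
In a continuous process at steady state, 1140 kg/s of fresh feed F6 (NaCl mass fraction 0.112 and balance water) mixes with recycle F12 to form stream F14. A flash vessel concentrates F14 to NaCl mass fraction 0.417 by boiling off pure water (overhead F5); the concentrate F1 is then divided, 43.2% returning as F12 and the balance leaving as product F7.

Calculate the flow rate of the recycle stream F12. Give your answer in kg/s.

Overall NaCl balance (none leaves overhead): NaCl in fresh feed = NaCl in product, i.e. 1140×0.112 = (1−0.432)·F1·0.417.
F1 = 127.68/(0.417×0.568) = 539.06 kg/s.
Recycle F12 = 0.432×539.06 = 232.87 kg/s.

232.9 kg/s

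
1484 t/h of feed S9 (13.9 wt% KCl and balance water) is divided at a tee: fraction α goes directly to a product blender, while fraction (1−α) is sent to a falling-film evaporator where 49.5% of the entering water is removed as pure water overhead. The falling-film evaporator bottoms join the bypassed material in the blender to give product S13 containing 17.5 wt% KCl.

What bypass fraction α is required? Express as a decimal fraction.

0.517

All 1484×0.139 = 206.28 t/h of KCl reaches S13, so S13 = 206.28/0.175 = 1178.7 t/h and vapour = 305.28 t/h.
The evaporator receives (1−α)·1484 of feed at 0.861 water and removes 0.495 of that water:
0.495×0.861×(1−α)×1484 = 305.28
(1−α) = 305.28/632.47 = 0.4827;  α = 0.5173.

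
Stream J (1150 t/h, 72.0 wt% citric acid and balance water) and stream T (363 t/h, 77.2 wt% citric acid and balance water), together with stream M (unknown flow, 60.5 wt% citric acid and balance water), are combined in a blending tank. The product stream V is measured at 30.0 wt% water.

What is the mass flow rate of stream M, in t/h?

517.2 t/h

Let M be the unknown flow. Total out = 1513 + M.
water balance: 404.76 + 0.395·M = 0.300·(1513 + M)
(0.395 − 0.300)·M = 0.300×1513 − 404.76 = 49.136
M = 49.136 / 0.095 = 517.22 t/h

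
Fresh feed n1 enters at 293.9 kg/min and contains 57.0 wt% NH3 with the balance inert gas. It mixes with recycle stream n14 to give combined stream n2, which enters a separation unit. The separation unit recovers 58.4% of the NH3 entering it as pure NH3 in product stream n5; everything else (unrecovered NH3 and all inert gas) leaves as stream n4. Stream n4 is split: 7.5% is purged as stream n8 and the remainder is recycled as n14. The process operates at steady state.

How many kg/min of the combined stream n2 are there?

inert gas enters only via n1 and leaves only via the purge: 293.9×0.430 = 0.075×(inert gas in n4), and the separation unit passes all inert gas, so inert gas in n2 = inert gas in n4 = 1685 kg/min.
NH3 in n2: m_A = 293.9×0.570 + (1−0.075)·(1−0.584)·m_A, so m_A = 167.52/0.6152 = 272.31 kg/min.
n2 = 272.31 + 1685 = 1957.3 kg/min.

1957 kg/min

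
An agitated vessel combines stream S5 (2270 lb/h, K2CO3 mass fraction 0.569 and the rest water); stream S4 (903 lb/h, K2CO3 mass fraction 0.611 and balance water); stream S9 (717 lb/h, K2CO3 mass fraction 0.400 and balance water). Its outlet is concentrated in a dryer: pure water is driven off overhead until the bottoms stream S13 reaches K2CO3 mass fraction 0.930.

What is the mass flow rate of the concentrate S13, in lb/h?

2290 lb/h

K2CO3 entering = 2270×0.569 + 903×0.611 + 717×0.400 = 2130.2 lb/h.
All K2CO3 reports to S13, so S13 = 2130.2/0.930 = 2290.5 lb/h.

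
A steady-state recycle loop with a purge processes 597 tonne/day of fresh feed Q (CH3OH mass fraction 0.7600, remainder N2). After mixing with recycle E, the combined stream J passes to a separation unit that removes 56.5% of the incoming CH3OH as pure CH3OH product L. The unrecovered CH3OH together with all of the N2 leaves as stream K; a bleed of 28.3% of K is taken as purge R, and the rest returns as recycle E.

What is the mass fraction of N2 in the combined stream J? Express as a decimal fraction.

0.4343

N2 enters only via Q and leaves only via the purge: 597×0.240 = 0.283×(N2 in K), and the separation unit passes all N2, so N2 in J = N2 in K = 506.29 tonne/day.
CH3OH in J: m_A = 597×0.760 + (1−0.283)·(1−0.565)·m_A, so m_A = 453.72/0.6881 = 659.38 tonne/day.
J = 659.38 + 506.29 = 1165.7 tonne/day.
N2 fraction in J = 506.29/1165.7 = 0.4343.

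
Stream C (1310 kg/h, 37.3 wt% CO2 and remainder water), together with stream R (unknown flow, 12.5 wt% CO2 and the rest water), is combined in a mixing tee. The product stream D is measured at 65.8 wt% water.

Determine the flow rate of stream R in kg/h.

Let R be the unknown flow. Total out = 1310 + R.
water balance: 821.37 + 0.875·R = 0.658·(1310 + R)
(0.875 − 0.658)·R = 0.658×1310 − 821.37 = 40.61
R = 40.61 / 0.217 = 187.14 kg/h

187.1 kg/h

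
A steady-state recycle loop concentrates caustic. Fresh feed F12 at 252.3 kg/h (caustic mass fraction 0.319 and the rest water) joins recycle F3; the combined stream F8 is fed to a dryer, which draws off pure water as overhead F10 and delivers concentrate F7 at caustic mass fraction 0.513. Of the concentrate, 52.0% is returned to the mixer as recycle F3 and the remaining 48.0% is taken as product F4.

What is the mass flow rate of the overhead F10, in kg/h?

Overall caustic balance (none leaves overhead): caustic in fresh feed = caustic in product, i.e. 252.3×0.319 = (1−0.520)·F7·0.513.
F7 = 80.484/(0.513×0.480) = 326.85 kg/h.
Recycle F3 = 0.520×326.85 = 169.96 kg/h.
Combined feed F8 = 252.3 + 169.96 = 422.26 kg/h.
Overhead F10 = F8 − F7 = 422.26 − 326.85 = 95.412 kg/h.

95.41 kg/h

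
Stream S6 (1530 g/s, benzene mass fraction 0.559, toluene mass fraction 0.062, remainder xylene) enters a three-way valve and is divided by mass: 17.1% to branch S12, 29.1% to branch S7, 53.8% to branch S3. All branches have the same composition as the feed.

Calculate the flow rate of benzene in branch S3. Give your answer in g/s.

Branch S3 total = 0.538×1530 = 823.14 g/s.
benzene in S3 = 0.559×823.14 = 460.14 g/s.

460.1 g/s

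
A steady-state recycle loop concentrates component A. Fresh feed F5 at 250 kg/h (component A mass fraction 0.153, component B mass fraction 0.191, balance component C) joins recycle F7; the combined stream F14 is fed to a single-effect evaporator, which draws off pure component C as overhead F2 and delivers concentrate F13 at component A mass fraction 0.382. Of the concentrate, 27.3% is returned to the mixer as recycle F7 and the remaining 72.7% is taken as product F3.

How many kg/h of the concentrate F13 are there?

Overall component A balance (none leaves overhead): component A in fresh feed = component A in product, i.e. 250×0.153 = (1−0.273)·F13·0.382.
F13 = 38.25/(0.382×0.727) = 137.73 kg/h.

137.7 kg/h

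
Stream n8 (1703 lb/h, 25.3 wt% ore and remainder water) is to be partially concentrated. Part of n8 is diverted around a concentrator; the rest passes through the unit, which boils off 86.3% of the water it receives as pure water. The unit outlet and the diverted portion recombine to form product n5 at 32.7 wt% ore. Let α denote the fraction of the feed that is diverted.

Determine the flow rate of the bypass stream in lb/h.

All 1703×0.253 = 430.86 lb/h of ore reaches n5, so n5 = 430.86/0.327 = 1317.6 lb/h and vapour = 385.39 lb/h.
The evaporator receives (1−α)·1703 of feed at 0.747 water and removes 0.863 of that water:
0.863×0.747×(1−α)×1703 = 385.39
(1−α) = 385.39/1097.9 = 0.3510;  α = 0.6490.
Bypass flow = 0.6490×1703 = 1105.2 lb/h.

1105 lb/h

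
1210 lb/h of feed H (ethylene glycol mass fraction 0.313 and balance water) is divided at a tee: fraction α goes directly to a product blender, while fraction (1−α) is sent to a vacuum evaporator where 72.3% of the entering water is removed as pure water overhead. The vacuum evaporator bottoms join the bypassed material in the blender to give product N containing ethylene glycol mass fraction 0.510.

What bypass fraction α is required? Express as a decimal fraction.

0.222

All 1210×0.313 = 378.73 lb/h of ethylene glycol reaches N, so N = 378.73/0.510 = 742.61 lb/h and vapour = 467.39 lb/h.
The evaporator receives (1−α)·1210 of feed at 0.687 water and removes 0.723 of that water:
0.723×0.687×(1−α)×1210 = 467.39
(1−α) = 467.39/601.01 = 0.7777;  α = 0.2223.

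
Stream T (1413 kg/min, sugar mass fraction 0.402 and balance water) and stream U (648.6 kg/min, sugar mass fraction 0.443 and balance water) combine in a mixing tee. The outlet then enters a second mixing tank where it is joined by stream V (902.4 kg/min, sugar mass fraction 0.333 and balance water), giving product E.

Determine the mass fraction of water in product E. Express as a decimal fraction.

0.610

Overall, product flow = 2964 kg/min.
water in = 1413×0.598 + 648.6×0.557 + 902.4×0.667 = 1808.1 kg/min.
water fraction in E = 0.610.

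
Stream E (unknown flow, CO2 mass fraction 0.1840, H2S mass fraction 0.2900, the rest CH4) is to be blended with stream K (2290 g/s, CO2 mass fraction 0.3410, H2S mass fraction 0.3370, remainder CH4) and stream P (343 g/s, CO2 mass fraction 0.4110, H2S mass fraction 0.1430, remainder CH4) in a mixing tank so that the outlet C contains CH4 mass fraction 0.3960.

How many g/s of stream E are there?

1172 g/s

Let E be the unknown flow. Total out = 2633 + E.
CH4 balance: 890.36 + 0.526·E = 0.396·(2633 + E)
(0.526 − 0.396)·E = 0.396×2633 − 890.36 = 152.31
E = 152.31 / 0.130 = 1171.6 g/s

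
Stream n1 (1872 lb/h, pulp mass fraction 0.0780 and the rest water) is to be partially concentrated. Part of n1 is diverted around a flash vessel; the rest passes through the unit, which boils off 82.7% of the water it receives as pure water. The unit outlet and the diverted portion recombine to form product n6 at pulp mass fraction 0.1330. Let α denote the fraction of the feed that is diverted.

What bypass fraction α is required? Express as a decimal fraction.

All 1872×0.078 = 146.02 lb/h of pulp reaches n6, so n6 = 146.02/0.133 = 1097.9 lb/h and vapour = 774.14 lb/h.
The evaporator receives (1−α)·1872 of feed at 0.922 water and removes 0.827 of that water:
0.827×0.922×(1−α)×1872 = 774.14
(1−α) = 774.14/1427.4 = 0.5423;  α = 0.4577.

0.458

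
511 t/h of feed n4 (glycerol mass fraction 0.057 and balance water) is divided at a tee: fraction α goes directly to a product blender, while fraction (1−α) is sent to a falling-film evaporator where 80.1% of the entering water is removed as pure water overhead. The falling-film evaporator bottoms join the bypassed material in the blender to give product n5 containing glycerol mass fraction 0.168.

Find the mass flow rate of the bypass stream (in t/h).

64.02 t/h

All 511×0.057 = 29.127 t/h of glycerol reaches n5, so n5 = 29.127/0.168 = 173.38 t/h and vapour = 337.62 t/h.
The evaporator receives (1−α)·511 of feed at 0.943 water and removes 0.801 of that water:
0.801×0.943×(1−α)×511 = 337.62
(1−α) = 337.62/385.98 = 0.8747;  α = 0.1253.
Bypass flow = 0.1253×511 = 64.018 t/h.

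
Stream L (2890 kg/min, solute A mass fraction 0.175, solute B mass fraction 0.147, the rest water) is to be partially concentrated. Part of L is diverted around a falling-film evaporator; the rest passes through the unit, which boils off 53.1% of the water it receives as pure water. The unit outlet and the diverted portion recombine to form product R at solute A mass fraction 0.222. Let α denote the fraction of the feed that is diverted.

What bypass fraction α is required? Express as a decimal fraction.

0.412

All 2890×0.175 = 505.75 kg/min of solute A reaches R, so R = 505.75/0.222 = 2278.2 kg/min and vapour = 611.85 kg/min.
The evaporator receives (1−α)·2890 of feed at 0.678 water and removes 0.531 of that water:
0.531×0.678×(1−α)×2890 = 611.85
(1−α) = 611.85/1040.5 = 0.5881;  α = 0.4119.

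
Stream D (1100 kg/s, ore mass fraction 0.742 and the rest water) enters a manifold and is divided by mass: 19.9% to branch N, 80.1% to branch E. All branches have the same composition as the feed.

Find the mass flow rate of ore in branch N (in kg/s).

162.4 kg/s

Branch N total = 0.199×1100 = 218.9 kg/s.
ore in N = 0.742×218.9 = 162.42 kg/s.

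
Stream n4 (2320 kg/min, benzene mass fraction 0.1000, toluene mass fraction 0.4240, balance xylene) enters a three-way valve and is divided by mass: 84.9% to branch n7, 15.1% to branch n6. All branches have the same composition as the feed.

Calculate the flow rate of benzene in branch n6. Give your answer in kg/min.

Branch n6 total = 0.151×2320 = 350.32 kg/min.
benzene in n6 = 0.100×350.32 = 35.032 kg/min.

35.03 kg/min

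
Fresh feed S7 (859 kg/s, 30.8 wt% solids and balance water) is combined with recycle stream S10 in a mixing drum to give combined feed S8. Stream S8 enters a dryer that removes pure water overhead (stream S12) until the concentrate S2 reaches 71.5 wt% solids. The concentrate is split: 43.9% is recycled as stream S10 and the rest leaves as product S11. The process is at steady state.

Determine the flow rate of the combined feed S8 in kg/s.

1149 kg/s

Overall solids balance (none leaves overhead): solids in fresh feed = solids in product, i.e. 859×0.308 = (1−0.439)·S2·0.715.
S2 = 264.57/(0.715×0.561) = 659.59 kg/s.
Recycle S10 = 0.439×659.59 = 289.56 kg/s.
Combined feed S8 = 859 + 289.56 = 1148.6 kg/s.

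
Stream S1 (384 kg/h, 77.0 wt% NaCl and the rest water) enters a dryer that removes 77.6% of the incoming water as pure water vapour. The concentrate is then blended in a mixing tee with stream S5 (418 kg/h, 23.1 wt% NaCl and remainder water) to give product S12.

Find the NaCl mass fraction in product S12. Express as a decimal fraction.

0.535

Vapour removed = 0.776×0.230×384 = 68.536 kg/h; concentrate = 315.46 kg/h.
NaCl reaching the mixer = 295.68 (from concentrate) + 418×0.231 = 392.24 kg/h.
Product flow = 315.46 + 418 = 733.46 kg/h; NaCl fraction = 0.535.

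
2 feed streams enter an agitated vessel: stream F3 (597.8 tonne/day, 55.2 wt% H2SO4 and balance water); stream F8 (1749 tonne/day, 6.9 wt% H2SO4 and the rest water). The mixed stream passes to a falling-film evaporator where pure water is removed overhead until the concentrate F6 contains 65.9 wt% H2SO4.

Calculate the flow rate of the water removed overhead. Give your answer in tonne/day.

1663 tonne/day

H2SO4 entering = 597.8×0.552 + 1749×0.069 = 450.67 tonne/day.
All H2SO4 reports to F6, so F6 = 450.67/0.659 = 683.86 tonne/day.
Total feed = 2346.8 tonne/day; overhead = 2346.8 − 683.86 = 1662.9 tonne/day.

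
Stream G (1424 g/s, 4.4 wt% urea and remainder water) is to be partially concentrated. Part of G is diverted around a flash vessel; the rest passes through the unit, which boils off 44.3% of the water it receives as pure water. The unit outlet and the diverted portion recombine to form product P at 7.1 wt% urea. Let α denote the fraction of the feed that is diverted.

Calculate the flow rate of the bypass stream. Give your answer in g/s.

All 1424×0.044 = 62.656 g/s of urea reaches P, so P = 62.656/0.071 = 882.48 g/s and vapour = 541.52 g/s.
The evaporator receives (1−α)·1424 of feed at 0.956 water and removes 0.443 of that water:
0.443×0.956×(1−α)×1424 = 541.52
(1−α) = 541.52/603.08 = 0.8979;  α = 0.1021.
Bypass flow = 0.1021×1424 = 145.34 g/s.

145.3 g/s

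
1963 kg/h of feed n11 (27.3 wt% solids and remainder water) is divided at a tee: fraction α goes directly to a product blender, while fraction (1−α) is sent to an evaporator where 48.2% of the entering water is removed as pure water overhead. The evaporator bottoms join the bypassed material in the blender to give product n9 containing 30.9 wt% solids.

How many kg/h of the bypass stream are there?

1310 kg/h

All 1963×0.273 = 535.9 kg/h of solids reaches n9, so n9 = 535.9/0.309 = 1734.3 kg/h and vapour = 228.7 kg/h.
The evaporator receives (1−α)·1963 of feed at 0.727 water and removes 0.482 of that water:
0.482×0.727×(1−α)×1963 = 228.7
(1−α) = 228.7/687.86 = 0.3325;  α = 0.6675.
Bypass flow = 0.6675×1963 = 1310.3 kg/h.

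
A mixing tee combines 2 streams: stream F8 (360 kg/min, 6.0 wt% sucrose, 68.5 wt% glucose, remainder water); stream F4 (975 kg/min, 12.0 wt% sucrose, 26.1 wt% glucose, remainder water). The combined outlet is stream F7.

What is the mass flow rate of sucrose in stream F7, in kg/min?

sucrose out = sucrose in = 360×0.060 + 975×0.120 = 138.6 kg/min.

138.6 kg/min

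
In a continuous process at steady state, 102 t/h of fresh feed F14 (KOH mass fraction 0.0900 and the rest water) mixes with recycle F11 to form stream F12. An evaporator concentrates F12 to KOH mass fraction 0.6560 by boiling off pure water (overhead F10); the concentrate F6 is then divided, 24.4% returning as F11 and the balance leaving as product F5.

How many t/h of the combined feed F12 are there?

Overall KOH balance (none leaves overhead): KOH in fresh feed = KOH in product, i.e. 102×0.090 = (1−0.244)·F6·0.656.
F6 = 9.18/(0.656×0.756) = 18.51 t/h.
Recycle F11 = 0.244×18.51 = 4.5166 t/h.
Combined feed F12 = 102 + 4.5166 = 106.52 t/h.

106.5 t/h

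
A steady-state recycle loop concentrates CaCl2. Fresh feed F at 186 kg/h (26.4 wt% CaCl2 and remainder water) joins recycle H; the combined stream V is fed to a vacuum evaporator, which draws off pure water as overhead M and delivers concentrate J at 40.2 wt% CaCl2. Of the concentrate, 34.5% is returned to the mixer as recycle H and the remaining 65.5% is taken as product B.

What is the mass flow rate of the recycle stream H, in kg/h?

64.34 kg/h

Overall CaCl2 balance (none leaves overhead): CaCl2 in fresh feed = CaCl2 in product, i.e. 186×0.264 = (1−0.345)·J·0.402.
J = 49.104/(0.402×0.655) = 186.49 kg/h.
Recycle H = 0.345×186.49 = 64.338 kg/h.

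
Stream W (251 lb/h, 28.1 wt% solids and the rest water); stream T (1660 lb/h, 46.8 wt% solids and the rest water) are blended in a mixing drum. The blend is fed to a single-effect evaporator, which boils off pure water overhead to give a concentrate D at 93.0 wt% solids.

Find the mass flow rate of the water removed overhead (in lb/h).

solids entering = 251×0.281 + 1660×0.468 = 847.41 lb/h.
All solids reports to D, so D = 847.41/0.930 = 911.19 lb/h.
Total feed = 1911 lb/h; overhead = 1911 − 911.19 = 999.81 lb/h.

999.8 lb/h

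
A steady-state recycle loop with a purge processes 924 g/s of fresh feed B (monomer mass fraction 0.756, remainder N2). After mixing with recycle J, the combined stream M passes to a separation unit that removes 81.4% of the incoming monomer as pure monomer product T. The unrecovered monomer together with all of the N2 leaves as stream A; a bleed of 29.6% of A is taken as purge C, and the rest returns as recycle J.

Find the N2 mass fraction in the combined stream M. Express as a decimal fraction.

N2 enters only via B and leaves only via the purge: 924×0.244 = 0.296×(N2 in A), and the separation unit passes all N2, so N2 in M = N2 in A = 761.68 g/s.
monomer in M: m_A = 924×0.756 + (1−0.296)·(1−0.814)·m_A, so m_A = 698.54/0.8691 = 803.8 g/s.
M = 803.8 + 761.68 = 1565.5 g/s.
N2 fraction in M = 761.68/1565.5 = 0.487.

0.487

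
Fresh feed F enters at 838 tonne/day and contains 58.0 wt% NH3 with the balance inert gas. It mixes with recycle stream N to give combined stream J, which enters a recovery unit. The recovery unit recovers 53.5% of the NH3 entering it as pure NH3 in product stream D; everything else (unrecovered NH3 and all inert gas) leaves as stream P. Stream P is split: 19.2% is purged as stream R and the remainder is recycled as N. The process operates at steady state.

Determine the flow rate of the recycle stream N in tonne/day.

inert gas enters only via F and leaves only via the purge: 838×0.420 = 0.192×(inert gas in P), and the recovery unit passes all inert gas, so inert gas in J = inert gas in P = 1833.1 tonne/day.
NH3 in J: m_A = 838×0.580 + (1−0.192)·(1−0.535)·m_A, so m_A = 486.04/0.6243 = 778.56 tonne/day.
P = (1−0.535)×778.56 + 1833.1 = 2195.2 tonne/day.
Recycle N = (1−0.192)×2195.2 = 1773.7 tonne/day.

1774 tonne/day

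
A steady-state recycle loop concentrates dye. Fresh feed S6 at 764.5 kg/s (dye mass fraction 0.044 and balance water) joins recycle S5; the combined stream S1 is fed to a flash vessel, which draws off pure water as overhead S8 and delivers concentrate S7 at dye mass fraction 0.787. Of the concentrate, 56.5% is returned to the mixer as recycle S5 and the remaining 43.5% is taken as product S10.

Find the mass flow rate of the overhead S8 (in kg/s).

721.8 kg/s

Overall dye balance (none leaves overhead): dye in fresh feed = dye in product, i.e. 764.5×0.044 = (1−0.565)·S7·0.787.
S7 = 33.638/(0.787×0.435) = 98.258 kg/s.
Recycle S5 = 0.565×98.258 = 55.516 kg/s.
Combined feed S1 = 764.5 + 55.516 = 820.02 kg/s.
Overhead S8 = S1 − S7 = 820.02 − 98.258 = 721.76 kg/s.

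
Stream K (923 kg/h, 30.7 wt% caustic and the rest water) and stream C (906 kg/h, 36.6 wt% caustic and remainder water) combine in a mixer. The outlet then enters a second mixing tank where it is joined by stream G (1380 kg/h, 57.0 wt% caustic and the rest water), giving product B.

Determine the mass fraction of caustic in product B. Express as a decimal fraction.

0.437

Overall, product flow = 3209 kg/h.
caustic in = 923×0.307 + 906×0.366 + 1380×0.570 = 1401.6 kg/h.
caustic fraction in B = 0.437.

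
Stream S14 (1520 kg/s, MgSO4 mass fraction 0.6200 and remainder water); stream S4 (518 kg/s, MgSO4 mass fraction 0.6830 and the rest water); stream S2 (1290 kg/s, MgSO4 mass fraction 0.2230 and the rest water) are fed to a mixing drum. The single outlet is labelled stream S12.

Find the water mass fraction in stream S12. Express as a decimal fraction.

Total flow out = 1520 + 518 + 1290 = 3328 kg/s.
water in = 1520×0.380 + 518×0.317 + 1290×0.777 = 1744.1 kg/s.
water mass fraction in S12 = 1744.1/3328 = 0.5241.

0.5241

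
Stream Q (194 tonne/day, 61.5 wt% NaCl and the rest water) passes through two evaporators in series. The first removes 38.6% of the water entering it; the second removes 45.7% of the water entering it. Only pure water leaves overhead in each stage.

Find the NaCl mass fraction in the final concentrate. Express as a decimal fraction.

water in feed = 194×0.385 = 74.69 tonne/day.
After stage 1: water left = (1−0.386)×74.69 = 45.86; stream total = 165.17 tonne/day.
After stage 2: water left = (1−0.457)×45.86 = 24.902; final concentrate = 144.21 tonne/day.
NaCl fraction = 119.31/144.21 = 0.8273.

0.8273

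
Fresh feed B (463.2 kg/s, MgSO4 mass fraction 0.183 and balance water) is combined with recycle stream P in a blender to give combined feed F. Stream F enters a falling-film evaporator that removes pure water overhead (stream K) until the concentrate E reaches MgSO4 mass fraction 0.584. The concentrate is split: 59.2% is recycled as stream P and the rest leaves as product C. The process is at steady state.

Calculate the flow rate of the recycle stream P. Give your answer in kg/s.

210.6 kg/s

Overall MgSO4 balance (none leaves overhead): MgSO4 in fresh feed = MgSO4 in product, i.e. 463.2×0.183 = (1−0.592)·E·0.584.
E = 84.766/(0.584×0.408) = 355.75 kg/s.
Recycle P = 0.592×355.75 = 210.6 kg/s.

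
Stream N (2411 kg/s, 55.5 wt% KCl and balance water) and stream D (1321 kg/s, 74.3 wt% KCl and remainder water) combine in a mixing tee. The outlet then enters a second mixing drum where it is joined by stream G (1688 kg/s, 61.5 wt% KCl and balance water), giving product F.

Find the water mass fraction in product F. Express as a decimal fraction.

0.3805

Overall, product flow = 5420 kg/s.
water in = 2411×0.445 + 1321×0.257 + 1688×0.385 = 2062.3 kg/s.
water fraction in F = 0.3805.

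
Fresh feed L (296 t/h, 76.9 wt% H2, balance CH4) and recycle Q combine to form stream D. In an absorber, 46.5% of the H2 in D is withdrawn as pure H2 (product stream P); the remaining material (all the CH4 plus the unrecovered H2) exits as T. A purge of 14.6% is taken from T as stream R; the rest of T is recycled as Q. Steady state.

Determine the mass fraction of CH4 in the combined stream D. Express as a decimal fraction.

0.5277

CH4 enters only via L and leaves only via the purge: 296×0.231 = 0.146×(CH4 in T), and the absorber passes all CH4, so CH4 in D = CH4 in T = 468.33 t/h.
H2 in D: m_A = 296×0.769 + (1−0.146)·(1−0.465)·m_A, so m_A = 227.62/0.5431 = 419.11 t/h.
D = 419.11 + 468.33 = 887.44 t/h.
CH4 fraction in D = 468.33/887.44 = 0.5277.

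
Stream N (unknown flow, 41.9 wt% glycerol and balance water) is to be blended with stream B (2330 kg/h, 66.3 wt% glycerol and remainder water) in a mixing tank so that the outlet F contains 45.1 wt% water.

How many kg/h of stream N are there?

Let N be the unknown flow. Total out = 2330 + N.
water balance: 785.21 + 0.581·N = 0.451·(2330 + N)
(0.581 − 0.451)·N = 0.451×2330 − 785.21 = 265.62
N = 265.62 / 0.130 = 2043.2 kg/h

2043 kg/h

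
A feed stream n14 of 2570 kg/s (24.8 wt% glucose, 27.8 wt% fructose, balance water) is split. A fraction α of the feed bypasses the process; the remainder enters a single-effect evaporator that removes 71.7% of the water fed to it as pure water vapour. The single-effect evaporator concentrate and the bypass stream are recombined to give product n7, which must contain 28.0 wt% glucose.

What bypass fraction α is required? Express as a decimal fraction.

0.664

All 2570×0.248 = 637.36 kg/s of glucose reaches n7, so n7 = 637.36/0.280 = 2276.3 kg/s and vapour = 293.71 kg/s.
The evaporator receives (1−α)·2570 of feed at 0.474 water and removes 0.717 of that water:
0.717×0.474×(1−α)×2570 = 293.71
(1−α) = 293.71/873.44 = 0.3363;  α = 0.6637.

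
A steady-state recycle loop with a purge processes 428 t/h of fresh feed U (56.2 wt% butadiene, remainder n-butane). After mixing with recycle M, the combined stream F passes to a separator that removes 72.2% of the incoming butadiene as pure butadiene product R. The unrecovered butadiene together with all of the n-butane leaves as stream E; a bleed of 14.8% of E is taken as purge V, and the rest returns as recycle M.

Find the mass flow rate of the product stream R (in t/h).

227.6 t/h

butadiene in F: m_A = 428×0.562 + (1−0.148)·(1−0.722)·m_A, so m_A = 240.54/0.7631 = 315.19 t/h.
Product R = 0.722×315.19 = 227.57 t/h.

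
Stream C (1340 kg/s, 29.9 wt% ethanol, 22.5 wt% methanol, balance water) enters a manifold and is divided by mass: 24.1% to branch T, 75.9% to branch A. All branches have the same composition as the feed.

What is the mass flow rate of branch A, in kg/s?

Branch A flow = 0.759×1340 = 1017.1 kg/s.

1017 kg/s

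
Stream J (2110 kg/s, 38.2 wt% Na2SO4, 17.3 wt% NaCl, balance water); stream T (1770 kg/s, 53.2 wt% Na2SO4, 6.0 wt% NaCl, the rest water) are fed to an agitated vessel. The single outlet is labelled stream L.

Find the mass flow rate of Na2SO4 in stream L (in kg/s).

1748 kg/s

Na2SO4 out = Na2SO4 in = 2110×0.382 + 1770×0.532 = 1747.7 kg/s.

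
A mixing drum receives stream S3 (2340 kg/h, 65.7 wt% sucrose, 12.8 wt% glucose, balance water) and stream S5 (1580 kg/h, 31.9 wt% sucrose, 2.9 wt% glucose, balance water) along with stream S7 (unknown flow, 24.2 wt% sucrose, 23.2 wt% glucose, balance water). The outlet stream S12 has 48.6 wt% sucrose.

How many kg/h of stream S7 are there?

Let S7 be the unknown flow. Total out = 3920 + S7.
sucrose balance: 2041.4 + 0.242·S7 = 0.486·(3920 + S7)
(0.242 − 0.486)·S7 = 0.486×3920 − 2041.4 = -136.28
S7 = -136.28 / -0.244 = 558.52 kg/h

558.5 kg/h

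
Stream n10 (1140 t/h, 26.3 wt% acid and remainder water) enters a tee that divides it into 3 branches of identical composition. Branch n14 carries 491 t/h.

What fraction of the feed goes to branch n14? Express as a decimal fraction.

Fraction to n14 = 491/1140 = 0.4307.

0.431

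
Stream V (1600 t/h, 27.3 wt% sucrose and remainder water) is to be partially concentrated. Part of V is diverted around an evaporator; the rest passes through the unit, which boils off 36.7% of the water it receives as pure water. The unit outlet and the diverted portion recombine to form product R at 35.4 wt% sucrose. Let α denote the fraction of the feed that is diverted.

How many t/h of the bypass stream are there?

227.9 t/h

All 1600×0.273 = 436.8 t/h of sucrose reaches R, so R = 436.8/0.354 = 1233.9 t/h and vapour = 366.1 t/h.
The evaporator receives (1−α)·1600 of feed at 0.727 water and removes 0.367 of that water:
0.367×0.727×(1−α)×1600 = 366.1
(1−α) = 366.1/426.89 = 0.8576;  α = 0.1424.
Bypass flow = 0.1424×1600 = 227.85 t/h.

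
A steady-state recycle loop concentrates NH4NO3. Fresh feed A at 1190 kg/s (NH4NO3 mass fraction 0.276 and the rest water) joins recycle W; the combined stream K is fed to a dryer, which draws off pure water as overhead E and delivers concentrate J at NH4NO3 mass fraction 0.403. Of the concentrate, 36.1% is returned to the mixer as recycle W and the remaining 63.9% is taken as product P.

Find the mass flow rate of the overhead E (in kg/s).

Overall NH4NO3 balance (none leaves overhead): NH4NO3 in fresh feed = NH4NO3 in product, i.e. 1190×0.276 = (1−0.361)·J·0.403.
J = 328.44/(0.403×0.639) = 1275.4 kg/s.
Recycle W = 0.361×1275.4 = 460.42 kg/s.
Combined feed K = 1190 + 460.42 = 1650.4 kg/s.
Overhead E = K − J = 1650.4 − 1275.4 = 375.01 kg/s.

375 kg/s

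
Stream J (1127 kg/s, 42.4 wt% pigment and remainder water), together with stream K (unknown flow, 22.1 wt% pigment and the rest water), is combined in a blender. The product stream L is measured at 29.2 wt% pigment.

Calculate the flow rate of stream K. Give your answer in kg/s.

2095 kg/s

Let K be the unknown flow. Total out = 1127 + K.
pigment balance: 477.85 + 0.221·K = 0.292·(1127 + K)
(0.221 − 0.292)·K = 0.292×1127 − 477.85 = -148.76
K = -148.76 / -0.071 = 2095.3 kg/s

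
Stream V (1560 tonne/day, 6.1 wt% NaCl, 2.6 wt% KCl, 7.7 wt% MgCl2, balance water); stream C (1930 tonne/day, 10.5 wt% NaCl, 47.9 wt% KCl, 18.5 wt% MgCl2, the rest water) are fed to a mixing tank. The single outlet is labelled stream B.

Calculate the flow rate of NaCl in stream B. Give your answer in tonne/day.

NaCl out = NaCl in = 1560×0.061 + 1930×0.105 = 297.81 tonne/day.

297.8 tonne/day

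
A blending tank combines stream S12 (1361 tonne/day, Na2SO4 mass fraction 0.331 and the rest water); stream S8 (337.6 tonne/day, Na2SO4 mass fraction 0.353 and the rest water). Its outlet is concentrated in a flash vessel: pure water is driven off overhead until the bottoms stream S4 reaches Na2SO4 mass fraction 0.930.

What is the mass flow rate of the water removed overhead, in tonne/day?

Na2SO4 entering = 1361×0.331 + 337.6×0.353 = 569.66 tonne/day.
All Na2SO4 reports to S4, so S4 = 569.66/0.930 = 612.54 tonne/day.
Total feed = 1698.6 tonne/day; overhead = 1698.6 − 612.54 = 1086.1 tonne/day.

1086 tonne/day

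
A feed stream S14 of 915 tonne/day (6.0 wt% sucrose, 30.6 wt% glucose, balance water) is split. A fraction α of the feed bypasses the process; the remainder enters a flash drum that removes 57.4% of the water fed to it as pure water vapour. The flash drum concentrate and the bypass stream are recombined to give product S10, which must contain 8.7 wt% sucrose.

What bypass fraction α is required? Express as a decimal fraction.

0.147

All 915×0.060 = 54.9 tonne/day of sucrose reaches S10, so S10 = 54.9/0.087 = 631.03 tonne/day and vapour = 283.97 tonne/day.
The evaporator receives (1−α)·915 of feed at 0.634 water and removes 0.574 of that water:
0.574×0.634×(1−α)×915 = 283.97
(1−α) = 283.97/332.98 = 0.8528;  α = 0.1472.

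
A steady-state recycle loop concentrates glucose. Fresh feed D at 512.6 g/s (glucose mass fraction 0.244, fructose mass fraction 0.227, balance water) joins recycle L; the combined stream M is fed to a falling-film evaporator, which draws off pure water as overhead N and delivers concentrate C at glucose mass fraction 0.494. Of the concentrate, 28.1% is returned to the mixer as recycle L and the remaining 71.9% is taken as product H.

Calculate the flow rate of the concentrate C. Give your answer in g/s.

352.1 g/s

Overall glucose balance (none leaves overhead): glucose in fresh feed = glucose in product, i.e. 512.6×0.244 = (1−0.281)·C·0.494.
C = 125.07/(0.494×0.719) = 352.14 g/s.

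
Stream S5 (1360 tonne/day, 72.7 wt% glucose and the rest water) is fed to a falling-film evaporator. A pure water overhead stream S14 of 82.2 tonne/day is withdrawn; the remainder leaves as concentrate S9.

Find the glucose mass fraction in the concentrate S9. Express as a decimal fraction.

0.7738

glucose is not removed: 1360×0.727 = 988.72 tonne/day of glucose enters S9.
Concentrate = 1360 − 82.2 = 1277.8 tonne/day.
Mass fraction = 988.72/1277.8 = 0.7738.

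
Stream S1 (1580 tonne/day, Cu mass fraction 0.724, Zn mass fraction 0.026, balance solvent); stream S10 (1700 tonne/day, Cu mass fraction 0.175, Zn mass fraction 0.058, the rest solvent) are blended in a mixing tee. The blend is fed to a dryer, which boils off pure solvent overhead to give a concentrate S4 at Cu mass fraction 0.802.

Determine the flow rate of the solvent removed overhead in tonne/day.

Cu entering = 1580×0.724 + 1700×0.175 = 1441.4 tonne/day.
All Cu reports to S4, so S4 = 1441.4/0.802 = 1797.3 tonne/day.
Total feed = 3280 tonne/day; overhead = 3280 − 1797.3 = 1482.7 tonne/day.

1483 tonne/day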